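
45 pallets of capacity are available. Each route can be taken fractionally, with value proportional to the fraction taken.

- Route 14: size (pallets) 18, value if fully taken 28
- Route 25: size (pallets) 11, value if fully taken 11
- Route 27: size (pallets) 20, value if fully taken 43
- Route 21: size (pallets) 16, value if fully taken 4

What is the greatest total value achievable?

78

Best value per unit of size first: Route 27 43/20≈2.15, Route 14 28/18≈1.56, Route 25 11/11≈1, Route 21 4/16≈0.25.
Take all of Route 27 (20 pallets, value 43) → 25 pallets left.
Take all of Route 14 (18 pallets, value 28) → 7 pallets left.
7 pallets left: a 7/11 share of Route 25 gives 11×7/11 = 7.
Total value = 78.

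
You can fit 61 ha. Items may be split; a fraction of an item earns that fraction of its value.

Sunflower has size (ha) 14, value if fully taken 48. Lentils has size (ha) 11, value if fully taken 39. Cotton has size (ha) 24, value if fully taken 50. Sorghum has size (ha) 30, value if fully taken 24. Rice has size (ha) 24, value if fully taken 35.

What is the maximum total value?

Sort by value density: Lentils 39/11≈3.55, Sunflower 48/14≈3.43, Cotton 50/24≈2.08, Rice 35/24≈1.46, Sorghum 24/30≈0.8.
Take all of Lentils (11 ha, value 39) → 50 ha left.
Sunflower: take in full, 14 ha for value 48 → 36 left.
All 24 ha of Cotton fit (value 50) → 12 remain.
Only 12 ha remain; take 12/24 of Rice for value 35×12/24 = 17.5.
Total value = 154.5.

154.5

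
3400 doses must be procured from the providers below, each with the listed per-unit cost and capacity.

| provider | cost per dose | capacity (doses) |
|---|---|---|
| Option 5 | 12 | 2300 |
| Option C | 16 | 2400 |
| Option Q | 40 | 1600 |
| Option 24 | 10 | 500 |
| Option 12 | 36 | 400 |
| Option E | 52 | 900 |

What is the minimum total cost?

42200

Use providers in increasing cost order.
Option 24 (10): use full 500 → 2900 doses to go.
Option 5 at 12: take all 2300 doses → 600 still needed.
Option C (16): take the remaining 600 → done.
Option 12, Option Q, Option E: unused.
Cost = 500×10 + 2300×12 + 600×16 = 42200.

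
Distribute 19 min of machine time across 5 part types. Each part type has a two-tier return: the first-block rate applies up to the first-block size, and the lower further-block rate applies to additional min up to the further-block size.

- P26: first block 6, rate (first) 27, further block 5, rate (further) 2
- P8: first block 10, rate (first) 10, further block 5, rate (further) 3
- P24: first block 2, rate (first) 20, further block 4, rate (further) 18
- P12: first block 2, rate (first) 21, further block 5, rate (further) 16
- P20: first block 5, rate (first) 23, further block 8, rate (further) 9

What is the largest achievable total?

431

Order all 10 blocks by rate: P26/T1 27 > P20/T1 23 > P12/T1 21 > P24/T1 20 > P24/T2 18 > P12/T2 16 > P8/T1 10 > P20/T2 9 > P8/T2 3 > P26/T2 2.
Fill P26 T1 block (6 at 27) — 13 left.
Fill P20 T1 block (5 at 23) — 8 left.
P12/T1 (21): +2 — 6 left.
P24/T1 (20): +2 — 4 left.
Fill P24 T2 block (4 at 18) — 0 left.
Total = 27×6 + 23×5 + 21×2 + 20×2 + 18×4 = 431.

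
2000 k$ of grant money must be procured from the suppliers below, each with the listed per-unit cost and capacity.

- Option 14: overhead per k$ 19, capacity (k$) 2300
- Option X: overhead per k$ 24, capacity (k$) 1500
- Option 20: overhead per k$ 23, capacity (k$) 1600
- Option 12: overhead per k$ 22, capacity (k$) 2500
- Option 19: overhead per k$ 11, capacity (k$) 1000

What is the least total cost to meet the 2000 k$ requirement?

Fill from the cheapest supplier first.
Take 1000 from Option 19 at 11 — need 1000 more.
Option 14 (19): take the remaining 1000 — done.
Option 12, Option 20, Option X: unused.
Cost = 1000×11 + 1000×19 = 30000.

30000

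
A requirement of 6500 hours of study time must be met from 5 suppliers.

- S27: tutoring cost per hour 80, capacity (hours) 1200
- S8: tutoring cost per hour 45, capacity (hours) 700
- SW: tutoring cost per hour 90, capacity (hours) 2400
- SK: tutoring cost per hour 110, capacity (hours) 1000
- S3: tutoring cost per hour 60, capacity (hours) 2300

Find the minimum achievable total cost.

Use suppliers in increasing cost order.
S8 (45): use full 700 ; 5800 hours to go.
S3 at 60: take all 2300 hours ; 3500 still needed.
Take 1200 from S27 at 80 ; need 2300 more.
Take 2300 from SW at 90 to finish.
SK: unused.
Cost = 700×45 + 2300×60 + 1200×80 + 2300×90 = 472500.

472500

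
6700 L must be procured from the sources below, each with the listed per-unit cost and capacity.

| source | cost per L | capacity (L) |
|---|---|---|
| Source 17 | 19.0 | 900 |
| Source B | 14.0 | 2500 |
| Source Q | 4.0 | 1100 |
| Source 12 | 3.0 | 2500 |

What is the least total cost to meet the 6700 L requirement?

Fill from the cheapest source first.
Source 12 (3.0): use full 2500 ; 4200 L to go.
Source Q at 4.0: take all 1100 L ; 3100 still needed.
Take 2500 from Source B at 14.0 ; need 600 more.
Source 17 (19.0): take the remaining 600 ; done.
Cost = 2500×3.0 + 1100×4.0 + 2500×14.0 + 600×19.0 = 58300.

58300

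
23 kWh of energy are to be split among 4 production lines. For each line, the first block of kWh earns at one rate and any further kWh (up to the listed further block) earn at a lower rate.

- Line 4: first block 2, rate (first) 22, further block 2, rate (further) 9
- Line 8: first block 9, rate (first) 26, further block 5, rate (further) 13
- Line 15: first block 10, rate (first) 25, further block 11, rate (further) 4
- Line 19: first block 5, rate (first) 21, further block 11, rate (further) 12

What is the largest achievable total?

Order all 8 blocks by rate: Line 8/first 26 > Line 15/first 25 > Line 4/first 22 > Line 19/first 21 > Line 8/second 13 > Line 19/second 12 > Line 4/second 9 > Line 15/second 4.
Fill Line 8 first block (9 at 26) ; 14 left.
Line 15 first at 25: fill all 10 ; 4 left.
Line 4 first at 22: fill all 2 ; 2 left.
Line 19 first at 21: only 2 left, fill 2.
Total = 26×9 + 25×10 + 22×2 + 21×2 = 570.

570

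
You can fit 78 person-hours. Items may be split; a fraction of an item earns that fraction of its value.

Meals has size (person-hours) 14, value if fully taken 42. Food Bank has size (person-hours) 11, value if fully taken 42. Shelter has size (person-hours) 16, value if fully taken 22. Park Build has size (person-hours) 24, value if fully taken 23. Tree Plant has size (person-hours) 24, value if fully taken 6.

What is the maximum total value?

132.25

Sort by value density: Food Bank 42/11≈3.82, Meals 42/14≈3, Shelter 22/16≈1.38, Park Build 23/24≈0.958, Tree Plant 6/24≈0.25.
All 11 person-hours of Food Bank fit (value 42) → 67 remain.
Take all of Meals (14 person-hours, value 42) → 53 person-hours left.
All 16 person-hours of Shelter fit (value 22) → 37 remain.
All 24 person-hours of Park Build fit (value 23) → 13 remain.
Only 13 person-hours remain; take 13/24 of Tree Plant for value 6×13/24 = 3.25.
Total value = 132.25.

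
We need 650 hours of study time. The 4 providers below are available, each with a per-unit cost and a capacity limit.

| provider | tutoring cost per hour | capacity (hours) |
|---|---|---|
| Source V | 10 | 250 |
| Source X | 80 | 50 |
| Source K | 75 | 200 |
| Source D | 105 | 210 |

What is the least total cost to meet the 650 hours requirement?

37250

Cheapest first:
Take 250 from Source V at 10 ; need 400 more.
Source K (75): use full 200 ; 200 hours to go.
Source X (80): use full 50 ; 150 hours to go.
Source D (105): take the remaining 150 ; done.
Cost = 250×10 + 200×75 + 50×80 + 150×105 = 37250.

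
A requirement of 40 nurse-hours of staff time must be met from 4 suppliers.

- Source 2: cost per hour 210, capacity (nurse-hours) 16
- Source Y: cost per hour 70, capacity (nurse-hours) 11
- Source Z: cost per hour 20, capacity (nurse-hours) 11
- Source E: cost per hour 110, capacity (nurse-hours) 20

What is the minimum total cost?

Cheapest first:
Source Z (20): use full 11 → 29 nurse-hours to go.
Source Y (70): use full 11 → 18 nurse-hours to go.
Take 18 from Source E at 110 to finish.
Source 2: unused.
Cost = 11×20 + 11×70 + 18×110 = 2970.

2970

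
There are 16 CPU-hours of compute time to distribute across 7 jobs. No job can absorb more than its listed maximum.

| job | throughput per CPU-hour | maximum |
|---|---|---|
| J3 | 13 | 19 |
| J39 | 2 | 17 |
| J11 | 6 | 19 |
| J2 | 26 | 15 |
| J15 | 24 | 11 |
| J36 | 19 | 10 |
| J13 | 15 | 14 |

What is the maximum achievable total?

Order the jobs by throughput per CPU-hour: J2 26 > J15 24 > J36 19 > J13 15 > J3 13 > J11 6 > J39 2.
J2: +15 to 15 (cap) → 1 left.
J15 has room for 11 but only 1 remain, so it gets 1.
Total = 26×15 + 24×1 = 414.

414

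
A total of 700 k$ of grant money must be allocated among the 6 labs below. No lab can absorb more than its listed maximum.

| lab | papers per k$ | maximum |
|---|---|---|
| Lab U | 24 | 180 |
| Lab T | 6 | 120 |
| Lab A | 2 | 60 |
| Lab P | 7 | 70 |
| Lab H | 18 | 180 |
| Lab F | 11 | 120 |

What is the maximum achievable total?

10150

Order the labs by papers per k$: Lab U 24 > Lab H 18 > Lab F 11 > Lab P 7 > Lab T 6 > Lab A 2.
Give Lab U 180 to hit its cap of 180 → 520 left.
Lab H takes 180 to reach its cap of 180 → 340 left.
Lab F: +120 to 120 (cap) → 220 left.
Give Lab P 70 to hit its cap of 70 → 150 left.
Lab T: +120 to 120 (cap) → 30 left.
Lab A has room for 60 but only 30 remain, so it gets 30.
Total = 24×180 + 6×120 + 2×30 + 7×70 + 18×180 + 11×120 = 10150.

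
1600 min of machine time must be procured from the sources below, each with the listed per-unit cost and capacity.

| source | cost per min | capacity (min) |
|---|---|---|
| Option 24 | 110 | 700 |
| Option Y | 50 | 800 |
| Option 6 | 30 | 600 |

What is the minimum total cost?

Fill from the cheapest source first.
Option 6 (30): use full 600 → 1000 min to go.
Take 800 from Option Y at 50 → need 200 more.
Take 200 from Option 24 at 110 to finish.
Cost = 600×30 + 800×50 + 200×110 = 80000.

80000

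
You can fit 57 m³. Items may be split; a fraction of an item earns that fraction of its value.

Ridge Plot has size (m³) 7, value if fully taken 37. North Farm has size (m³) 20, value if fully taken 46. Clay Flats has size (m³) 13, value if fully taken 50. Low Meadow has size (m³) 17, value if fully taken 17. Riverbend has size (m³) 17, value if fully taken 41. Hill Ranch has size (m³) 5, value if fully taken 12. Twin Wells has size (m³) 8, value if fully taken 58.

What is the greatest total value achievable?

Rank by value-to-size ratio: Twin Wells 58/8≈7.25, Ridge Plot 37/7≈5.29, Clay Flats 50/13≈3.85, Riverbend 41/17≈2.41, Hill Ranch 12/5≈2.4, North Farm 46/20≈2.3, Low Meadow 17/17≈1.
Take all of Twin Wells (8 m³, value 58) ; 49 m³ left.
Take all of Ridge Plot (7 m³, value 37) ; 42 m³ left.
Take all of Clay Flats (13 m³, value 50) ; 29 m³ left.
Take all of Riverbend (17 m³, value 41) ; 12 m³ left.
Take all of Hill Ranch (5 m³, value 12) ; 7 m³ left.
Fill the last 7 m³ with part of North Farm: 7/20 of it earns 16.1.
Total value = 214.1.

214.1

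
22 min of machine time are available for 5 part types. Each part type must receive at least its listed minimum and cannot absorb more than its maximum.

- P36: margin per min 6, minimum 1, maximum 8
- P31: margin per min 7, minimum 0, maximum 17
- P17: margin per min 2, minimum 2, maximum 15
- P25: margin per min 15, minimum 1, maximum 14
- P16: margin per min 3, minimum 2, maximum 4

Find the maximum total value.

247

Meeting every minimum uses 1+0+2+1+2 = 6 min, leaving 16.
Rank by margin per min: P25 15 > P31 7 > P36 6 > P16 3 > P17 2.
P25: +13 to 14 (cap) ; 3 left.
Only 3 left; P31 takes them to reach 3.
Total = 6×1 + 7×3 + 2×2 + 15×14 + 3×2 = 247.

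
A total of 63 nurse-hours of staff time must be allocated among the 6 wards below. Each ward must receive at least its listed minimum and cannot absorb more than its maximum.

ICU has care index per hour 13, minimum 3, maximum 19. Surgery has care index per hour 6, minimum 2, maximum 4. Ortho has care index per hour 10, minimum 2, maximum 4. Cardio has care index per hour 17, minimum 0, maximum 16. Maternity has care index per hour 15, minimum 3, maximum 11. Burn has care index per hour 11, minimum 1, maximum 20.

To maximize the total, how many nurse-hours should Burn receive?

Meeting every minimum uses 3+2+2+0+3+1 = 11 nurse-hours, leaving 52.
Order the wards by care index per hour: Cardio 17 > Maternity 15 > ICU 13 > Burn 11 > Ortho 10 > Surgery 6.
Give Cardio 16 more to hit its cap of 16 ; 36 left.
Maternity: +8 to 11 (cap) ; 28 left.
ICU: +16 to 19 (cap) ; 12 left.
Burn: +12 (room for 19) → 13. Pool exhausted.

13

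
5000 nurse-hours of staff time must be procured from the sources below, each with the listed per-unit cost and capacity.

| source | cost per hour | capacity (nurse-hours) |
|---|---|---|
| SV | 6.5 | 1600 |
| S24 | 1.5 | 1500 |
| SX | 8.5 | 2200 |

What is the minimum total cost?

28800

Fill from the cheapest source first.
S24 (1.5): use full 1500 → 3500 nurse-hours to go.
SV (6.5): use full 1600 → 1900 nurse-hours to go.
SX at 8.5: take 1900 of its 2200 → requirement met.
Cost = 1500×1.5 + 1600×6.5 + 1900×8.5 = 28800.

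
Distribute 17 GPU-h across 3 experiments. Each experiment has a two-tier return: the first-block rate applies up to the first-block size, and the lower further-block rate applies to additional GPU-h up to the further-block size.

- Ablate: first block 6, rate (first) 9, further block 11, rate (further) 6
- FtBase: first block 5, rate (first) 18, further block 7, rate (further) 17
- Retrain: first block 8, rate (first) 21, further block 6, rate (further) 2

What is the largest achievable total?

Order all 6 blocks by rate: Retrain/tier1 21 > FtBase/tier1 18 > FtBase/tier2 17 > Ablate/tier1 9 > Ablate/tier2 6 > Retrain/tier2 2.
Retrain/tier1 (21): +8 ; 9 left.
FtBase tier1 at 18: fill all 5 ; 4 left.
FtBase tier2 at 17: only 4 left, fill 4.
Total = 21×8 + 18×5 + 17×4 = 326.

326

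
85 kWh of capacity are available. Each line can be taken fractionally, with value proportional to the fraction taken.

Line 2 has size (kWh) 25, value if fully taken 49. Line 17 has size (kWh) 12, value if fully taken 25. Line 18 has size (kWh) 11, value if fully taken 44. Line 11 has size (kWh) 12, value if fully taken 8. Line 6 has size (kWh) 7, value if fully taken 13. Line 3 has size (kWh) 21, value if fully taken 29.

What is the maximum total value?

Rank by value-to-size ratio: Line 18 44/11≈4, Line 17 25/12≈2.08, Line 2 49/25≈1.96, Line 6 13/7≈1.86, Line 3 29/21≈1.38, Line 11 8/12≈0.667.
Line 18: take in full, 11 kWh for value 44 ; 74 left.
Line 17: take in full, 12 kWh for value 25 ; 62 left.
All 25 kWh of Line 2 fit (value 49) ; 37 remain.
Line 6: take in full, 7 kWh for value 13 ; 30 left.
Take all of Line 3 (21 kWh, value 29) ; 9 kWh left.
9 kWh left: a 9/12 share of Line 11 gives 8×9/12 = 6.
Total value = 166.

166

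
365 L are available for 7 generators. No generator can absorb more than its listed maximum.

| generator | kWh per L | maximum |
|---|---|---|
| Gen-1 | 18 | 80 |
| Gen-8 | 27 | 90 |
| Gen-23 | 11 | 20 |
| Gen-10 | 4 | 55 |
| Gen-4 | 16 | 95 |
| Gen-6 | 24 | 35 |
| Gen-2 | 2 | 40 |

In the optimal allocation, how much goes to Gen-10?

Highest kWh per L first: Gen-8 27 > Gen-6 24 > Gen-1 18 > Gen-4 16 > Gen-23 11 > Gen-10 4 > Gen-2 2.
Give Gen-8 90 to hit its cap of 90 — 275 left.
Give Gen-6 35 to hit its cap of 35 — 240 left.
Gen-1 takes 80 to reach its cap of 80 — 160 left.
Gen-4 takes 95 to reach its cap of 95 — 65 left.
Give Gen-23 20 to hit its cap of 20 — 45 left.
Only 45 left; Gen-10 takes them to reach 45.

45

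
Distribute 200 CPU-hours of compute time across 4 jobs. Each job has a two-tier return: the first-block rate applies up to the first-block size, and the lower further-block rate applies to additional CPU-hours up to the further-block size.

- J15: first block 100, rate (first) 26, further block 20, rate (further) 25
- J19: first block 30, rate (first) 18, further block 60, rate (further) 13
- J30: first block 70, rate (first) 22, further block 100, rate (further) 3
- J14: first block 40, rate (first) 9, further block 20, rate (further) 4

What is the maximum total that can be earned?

Treat each block as its own option and order by rate: J15/T1 26 > J15/T2 25 > J30/T1 22 > J19/T1 18 > J19/T2 13 > J14/T1 9 > J14/T2 4 > J30/T2 3.
Fill J15 T1 block (100 at 26) ; 100 left.
Fill J15 T2 block (20 at 25) ; 80 left.
Fill J30 T1 block (70 at 22) ; 10 left.
J19 T1 at 18: only 10 left, fill 10.
Total = 26×100 + 25×20 + 22×70 + 18×10 = 4820.

4820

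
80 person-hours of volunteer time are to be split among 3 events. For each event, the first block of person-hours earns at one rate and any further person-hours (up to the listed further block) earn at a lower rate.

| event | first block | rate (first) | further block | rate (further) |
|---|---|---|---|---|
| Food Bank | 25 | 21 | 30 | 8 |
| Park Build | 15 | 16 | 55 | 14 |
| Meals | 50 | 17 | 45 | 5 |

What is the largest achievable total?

1455

Treat each block as its own option and order by rate: Food Bank/T1 21 > Meals/T1 17 > Park Build/T1 16 > Park Build/T2 14 > Food Bank/T2 8 > Meals/T2 5.
Food Bank T1 at 21: fill all 25 ; 55 left.
Fill Meals T1 block (50 at 17) ; 5 left.
5 remain; put them into Park Build T1 at 16.
Total = 21×25 + 17×50 + 16×5 = 1455.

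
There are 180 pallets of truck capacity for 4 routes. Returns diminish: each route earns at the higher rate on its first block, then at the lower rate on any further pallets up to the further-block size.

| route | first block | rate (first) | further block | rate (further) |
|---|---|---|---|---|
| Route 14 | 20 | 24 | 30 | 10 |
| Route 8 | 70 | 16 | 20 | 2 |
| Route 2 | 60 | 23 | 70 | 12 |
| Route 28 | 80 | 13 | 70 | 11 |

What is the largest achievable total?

3370

Order all 8 blocks by rate: Route 14/tier1 24 > Route 2/tier1 23 > Route 8/tier1 16 > Route 28/tier1 13 > Route 2/tier2 12 > Route 28/tier2 11 > Route 14/tier2 10 > Route 8/tier2 2.
Route 14 tier1 at 24: fill all 20 ; 160 left.
Route 2 tier1 at 23: fill all 60 ; 100 left.
Route 8/tier1 (16): +70 ; 30 left.
30 remain; put them into Route 28 tier1 at 13.
Total = 24×20 + 23×60 + 16×70 + 13×30 = 3370.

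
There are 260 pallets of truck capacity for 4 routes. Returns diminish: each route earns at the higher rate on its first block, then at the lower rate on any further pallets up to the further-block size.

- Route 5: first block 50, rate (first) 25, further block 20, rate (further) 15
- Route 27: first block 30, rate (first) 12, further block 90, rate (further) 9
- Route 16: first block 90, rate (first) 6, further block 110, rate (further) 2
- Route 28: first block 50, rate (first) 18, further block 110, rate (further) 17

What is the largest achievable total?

Order all 8 blocks by rate: Route 5/first 25 > Route 28/first 18 > Route 28/second 17 > Route 5/second 15 > Route 27/first 12 > Route 27/second 9 > Route 16/first 6 > Route 16/second 2.
Route 5 first at 25: fill all 50 — 210 left.
Fill Route 28 first block (50 at 18) — 160 left.
Route 28/second (17): +110 — 50 left.
Fill Route 5 second block (20 at 15) — 30 left.
Route 27/first (12): +30 — 0 left.
Total = 25×50 + 18×50 + 17×110 + 15×20 + 12×30 = 4680.

4680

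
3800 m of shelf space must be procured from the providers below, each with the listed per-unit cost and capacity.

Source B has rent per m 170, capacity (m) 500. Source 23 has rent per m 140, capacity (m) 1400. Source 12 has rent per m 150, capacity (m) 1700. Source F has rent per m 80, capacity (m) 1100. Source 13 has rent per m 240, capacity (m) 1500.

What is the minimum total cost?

Use providers in increasing cost order.
Source F at 80: take all 1100 m ; 2700 still needed.
Source 23 (140): use full 1400 ; 1300 m to go.
Source 12 (150): take the remaining 1300 ; done.
Source B, Source 13: unused.
Cost = 1100×80 + 1400×140 + 1300×150 = 479000.

479000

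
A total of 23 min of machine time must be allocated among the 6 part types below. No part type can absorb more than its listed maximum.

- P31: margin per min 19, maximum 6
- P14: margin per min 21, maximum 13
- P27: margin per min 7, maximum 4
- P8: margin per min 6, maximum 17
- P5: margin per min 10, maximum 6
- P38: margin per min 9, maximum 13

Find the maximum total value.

Highest margin per min first: P14 21 > P31 19 > P5 10 > P38 9 > P27 7 > P8 6.
P14 takes 13 to reach its cap of 13 — 10 left.
P31 takes 6 to reach its cap of 6 — 4 left.
Only 4 left; P5 takes them to reach 4.
Total = 19×6 + 21×13 + 10×4 = 427.

427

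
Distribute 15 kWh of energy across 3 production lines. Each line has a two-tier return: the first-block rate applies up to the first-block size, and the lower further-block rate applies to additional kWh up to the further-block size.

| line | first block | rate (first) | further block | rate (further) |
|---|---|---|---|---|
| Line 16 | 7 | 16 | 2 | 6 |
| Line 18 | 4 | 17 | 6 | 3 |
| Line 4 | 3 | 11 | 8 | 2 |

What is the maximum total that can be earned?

Rank every tier by rate: Line 18/T1 17 > Line 16/T1 16 > Line 4/T1 11 > Line 16/T2 6 > Line 18/T2 3 > Line 4/T2 2.
Fill Line 18 T1 block (4 at 17) → 11 left.
Fill Line 16 T1 block (7 at 16) → 4 left.
Line 4/T1 (11): +3 → 1 left.
Line 16/T2: +1 of 2 at 6; pool empty.
Total = 17×4 + 16×7 + 11×3 + 6×1 = 219.

219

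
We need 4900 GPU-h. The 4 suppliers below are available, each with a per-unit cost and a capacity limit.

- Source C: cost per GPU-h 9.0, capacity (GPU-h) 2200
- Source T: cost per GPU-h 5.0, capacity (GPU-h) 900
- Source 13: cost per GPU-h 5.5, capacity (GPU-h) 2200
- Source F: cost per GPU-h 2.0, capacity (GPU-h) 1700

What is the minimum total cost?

20900

Fill from the cheapest supplier first.
Source F at 2.0: take all 1700 GPU-h → 3200 still needed.
Source T (5.0): use full 900 → 2300 GPU-h to go.
Source 13 (5.5): use full 2200 → 100 GPU-h to go.
Source C at 9.0: take 100 of its 2200 → requirement met.
Cost = 1700×2.0 + 900×5.0 + 2200×5.5 + 100×9.0 = 20900.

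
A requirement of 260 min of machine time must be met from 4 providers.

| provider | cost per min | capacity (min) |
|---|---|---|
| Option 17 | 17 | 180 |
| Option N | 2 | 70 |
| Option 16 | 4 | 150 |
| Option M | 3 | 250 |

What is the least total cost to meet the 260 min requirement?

Use providers in increasing cost order.
Take 70 from Option N at 2 ; need 190 more.
Option M (3): take the remaining 190 ; done.
Option 16, Option 17: unused.
Cost = 70×2 + 190×3 = 710.

710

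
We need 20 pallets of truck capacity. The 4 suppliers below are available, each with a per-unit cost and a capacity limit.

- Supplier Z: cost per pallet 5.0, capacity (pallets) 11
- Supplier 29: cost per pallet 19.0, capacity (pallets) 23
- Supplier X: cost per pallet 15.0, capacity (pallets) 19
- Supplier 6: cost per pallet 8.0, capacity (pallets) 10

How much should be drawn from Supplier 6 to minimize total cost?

Cheapest first:
Take 11 from Supplier Z at 5.0 ; need 9 more.
Supplier 6 (8.0): take the remaining 9 ; done.
Supplier X, Supplier 29: unused.

9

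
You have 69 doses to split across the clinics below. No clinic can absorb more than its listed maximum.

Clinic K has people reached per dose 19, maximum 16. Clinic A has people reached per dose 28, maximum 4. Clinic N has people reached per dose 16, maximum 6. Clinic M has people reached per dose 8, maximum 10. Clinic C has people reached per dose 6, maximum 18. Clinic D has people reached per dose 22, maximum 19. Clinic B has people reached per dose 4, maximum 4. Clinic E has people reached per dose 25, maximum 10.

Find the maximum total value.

1284

Order the clinics by people reached per dose: Clinic A 28 > Clinic E 25 > Clinic D 22 > Clinic K 19 > Clinic N 16 > Clinic M 8 > Clinic C 6 > Clinic B 4.
Give Clinic A 4 to hit its cap of 4 — 65 left.
Give Clinic E 10 to hit its cap of 10 — 55 left.
Give Clinic D 19 to hit its cap of 19 — 36 left.
Clinic K: +16 to 16 (cap) — 20 left.
Clinic N takes 6 to reach its cap of 6 — 14 left.
Give Clinic M 10 to hit its cap of 10 — 4 left.
Clinic C: +4 (room for 18) → 4. Pool exhausted.
Total = 19×16 + 28×4 + 16×6 + 8×10 + 6×4 + 22×19 + 25×10 = 1284.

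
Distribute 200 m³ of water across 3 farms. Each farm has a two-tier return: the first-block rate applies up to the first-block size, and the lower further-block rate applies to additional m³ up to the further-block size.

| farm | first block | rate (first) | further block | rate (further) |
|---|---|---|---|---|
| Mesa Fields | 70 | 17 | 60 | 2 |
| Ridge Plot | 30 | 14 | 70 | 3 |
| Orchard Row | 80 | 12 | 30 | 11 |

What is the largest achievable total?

2790

Rank every tier by rate: Mesa Fields/tier1 17 > Ridge Plot/tier1 14 > Orchard Row/tier1 12 > Orchard Row/tier2 11 > Ridge Plot/tier2 3 > Mesa Fields/tier2 2.
Mesa Fields/tier1 (17): +70 — 130 left.
Fill Ridge Plot tier1 block (30 at 14) — 100 left.
Orchard Row/tier1 (12): +80 — 20 left.
20 remain; put them into Orchard Row tier2 at 11.
Total = 17×70 + 14×30 + 12×80 + 11×20 = 2790.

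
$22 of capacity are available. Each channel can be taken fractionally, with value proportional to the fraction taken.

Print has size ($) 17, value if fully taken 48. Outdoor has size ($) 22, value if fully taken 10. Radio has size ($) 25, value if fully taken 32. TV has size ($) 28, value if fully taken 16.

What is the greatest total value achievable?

Sort by value density: Print 48/17≈2.82, Radio 32/25≈1.28, TV 16/28≈0.571, Outdoor 10/22≈0.455.
Take all of Print (17 $, value 48) → 5 $ left.
Fill the last 5 $ with part of Radio: 5/25 of it earns 6.4.
Total value = 54.4.

54.4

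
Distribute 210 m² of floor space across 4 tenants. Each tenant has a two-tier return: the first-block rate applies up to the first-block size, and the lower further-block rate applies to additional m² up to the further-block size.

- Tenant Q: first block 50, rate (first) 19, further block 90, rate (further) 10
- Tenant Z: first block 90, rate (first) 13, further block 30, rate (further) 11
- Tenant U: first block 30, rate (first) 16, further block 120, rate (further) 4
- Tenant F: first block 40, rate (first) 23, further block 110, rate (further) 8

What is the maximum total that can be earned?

3520

Treat each block as its own option and order by rate: Tenant F/tier1 23 > Tenant Q/tier1 19 > Tenant U/tier1 16 > Tenant Z/tier1 13 > Tenant Z/tier2 11 > Tenant Q/tier2 10 > Tenant F/tier2 8 > Tenant U/tier2 4.
Tenant F/tier1 (23): +40 ; 170 left.
Tenant Q tier1 at 19: fill all 50 ; 120 left.
Fill Tenant U tier1 block (30 at 16) ; 90 left.
Tenant Z tier1 at 13: fill all 90 ; 0 left.
Total = 23×40 + 19×50 + 16×30 + 13×90 = 3520.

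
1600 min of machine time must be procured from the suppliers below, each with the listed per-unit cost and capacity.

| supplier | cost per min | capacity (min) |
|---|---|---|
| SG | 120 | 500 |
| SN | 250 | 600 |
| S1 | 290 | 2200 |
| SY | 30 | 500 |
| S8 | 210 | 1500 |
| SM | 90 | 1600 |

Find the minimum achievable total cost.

114000

Fill from the cheapest supplier first.
SY at 30: take all 500 min ; 1100 still needed.
SM (90): take the remaining 1100 ; done.
SG, S8, SN, S1: unused.
Cost = 500×30 + 1100×90 = 114000.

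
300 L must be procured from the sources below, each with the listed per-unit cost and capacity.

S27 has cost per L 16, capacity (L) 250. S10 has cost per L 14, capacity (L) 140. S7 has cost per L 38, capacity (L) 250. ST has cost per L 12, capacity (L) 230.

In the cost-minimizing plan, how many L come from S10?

70

Use sources in increasing cost order.
Take 230 from ST at 12 ; need 70 more.
S10 (14): take the remaining 70 ; done.
S27, S7: unused.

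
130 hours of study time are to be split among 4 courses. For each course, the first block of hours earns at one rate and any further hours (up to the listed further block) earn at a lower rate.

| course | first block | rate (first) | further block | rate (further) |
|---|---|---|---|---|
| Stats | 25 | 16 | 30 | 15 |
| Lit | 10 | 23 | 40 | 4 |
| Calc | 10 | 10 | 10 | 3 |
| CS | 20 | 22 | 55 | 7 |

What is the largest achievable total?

Order all 8 blocks by rate: Lit/T1 23 > CS/T1 22 > Stats/T1 16 > Stats/T2 15 > Calc/T1 10 > CS/T2 7 > Lit/T2 4 > Calc/T2 3.
Lit/T1 (23): +10 — 120 left.
CS T1 at 22: fill all 20 — 100 left.
Stats T1 at 16: fill all 25 — 75 left.
Stats T2 at 15: fill all 30 — 45 left.
Fill Calc T1 block (10 at 10) — 35 left.
35 remain; put them into CS T2 at 7.
Total = 23×10 + 22×20 + 16×25 + 15×30 + 10×10 + 7×35 = 1865.

1865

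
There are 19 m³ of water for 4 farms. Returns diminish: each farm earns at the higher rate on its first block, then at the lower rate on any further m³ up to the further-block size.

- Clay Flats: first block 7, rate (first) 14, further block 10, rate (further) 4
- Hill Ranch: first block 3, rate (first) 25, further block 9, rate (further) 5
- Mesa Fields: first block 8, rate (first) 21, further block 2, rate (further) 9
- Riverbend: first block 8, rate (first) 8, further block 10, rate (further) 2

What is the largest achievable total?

Treat each block as its own option and order by rate: Hill Ranch/T1 25 > Mesa Fields/T1 21 > Clay Flats/T1 14 > Mesa Fields/T2 9 > Riverbend/T1 8 > Hill Ranch/T2 5 > Clay Flats/T2 4 > Riverbend/T2 2.
Hill Ranch T1 at 25: fill all 3 → 16 left.
Mesa Fields T1 at 21: fill all 8 → 8 left.
Fill Clay Flats T1 block (7 at 14) → 1 left.
Mesa Fields T2 at 9: only 1 left, fill 1.
Total = 25×3 + 21×8 + 14×7 + 9×1 = 350.

350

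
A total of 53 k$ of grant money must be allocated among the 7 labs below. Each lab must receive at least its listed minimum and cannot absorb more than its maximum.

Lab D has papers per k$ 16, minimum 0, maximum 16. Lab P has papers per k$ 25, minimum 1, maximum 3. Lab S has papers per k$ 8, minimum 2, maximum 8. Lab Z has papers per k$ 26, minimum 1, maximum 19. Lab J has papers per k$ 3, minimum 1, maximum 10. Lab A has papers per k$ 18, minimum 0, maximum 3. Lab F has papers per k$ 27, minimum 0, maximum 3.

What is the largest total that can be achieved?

1027

Meeting every minimum uses 0+1+2+1+1+0+0 = 5 k$, leaving 48.
Highest papers per k$ first: Lab F 27 > Lab Z 26 > Lab P 25 > Lab A 18 > Lab D 16 > Lab S 8 > Lab J 3.
Give Lab F 3 more to hit its cap of 3 ; 45 left.
Give Lab Z 18 more to hit its cap of 19 ; 27 left.
Lab P: +2 to 3 (cap) ; 25 left.
Lab A takes 3 more to reach its cap of 3 ; 22 left.
Give Lab D 16 more to hit its cap of 16 ; 6 left.
Lab S takes 6 more to reach its cap of 8 ; 0 left.
Total = 16×16 + 25×3 + 8×8 + 26×19 + 3×1 + 18×3 + 27×3 = 1027.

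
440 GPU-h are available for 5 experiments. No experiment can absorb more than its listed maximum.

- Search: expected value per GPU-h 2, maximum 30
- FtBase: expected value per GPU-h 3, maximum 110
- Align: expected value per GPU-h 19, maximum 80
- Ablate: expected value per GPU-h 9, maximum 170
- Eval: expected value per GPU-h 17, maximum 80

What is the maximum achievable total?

4740

Rank by expected value per GPU-h: Align 19 > Eval 17 > Ablate 9 > FtBase 3 > Search 2.
Align takes 80 to reach its cap of 80 — 360 left.
Eval: +80 to 80 (cap) — 280 left.
Ablate: +170 to 170 (cap) — 110 left.
FtBase: +110 to 110 (cap) — 0 left.
Total = 3×110 + 19×80 + 9×170 + 17×80 = 4740.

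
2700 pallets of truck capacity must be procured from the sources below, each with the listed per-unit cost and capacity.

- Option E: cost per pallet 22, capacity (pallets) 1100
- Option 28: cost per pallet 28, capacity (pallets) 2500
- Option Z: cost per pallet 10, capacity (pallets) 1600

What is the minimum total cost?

Cheapest first:
Take 1600 from Option Z at 10 — need 1100 more.
Option E at 22: take all 1100 pallets — 0 still needed.
Option 28: unused.
Cost = 1600×10 + 1100×22 = 40200.

40200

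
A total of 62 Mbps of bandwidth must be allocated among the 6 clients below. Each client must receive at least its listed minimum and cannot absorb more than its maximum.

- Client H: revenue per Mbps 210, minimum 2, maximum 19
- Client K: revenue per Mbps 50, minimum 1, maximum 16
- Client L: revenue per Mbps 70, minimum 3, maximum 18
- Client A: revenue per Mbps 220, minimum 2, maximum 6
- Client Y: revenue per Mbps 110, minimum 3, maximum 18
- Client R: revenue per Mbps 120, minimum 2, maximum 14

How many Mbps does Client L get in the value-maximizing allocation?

Meeting every minimum uses 2+1+3+2+3+2 = 13 Mbps, leaving 49.
Order the clients by revenue per Mbps: Client A 220 > Client H 210 > Client R 120 > Client Y 110 > Client L 70 > Client K 50.
Give Client A 4 more to hit its cap of 6 → 45 left.
Give Client H 17 more to hit its cap of 19 → 28 left.
Give Client R 12 more to hit its cap of 14 → 16 left.
Client Y: +15 to 18 (cap) → 1 left.
Client L: +1 (room for 15) → 4. Pool exhausted.

4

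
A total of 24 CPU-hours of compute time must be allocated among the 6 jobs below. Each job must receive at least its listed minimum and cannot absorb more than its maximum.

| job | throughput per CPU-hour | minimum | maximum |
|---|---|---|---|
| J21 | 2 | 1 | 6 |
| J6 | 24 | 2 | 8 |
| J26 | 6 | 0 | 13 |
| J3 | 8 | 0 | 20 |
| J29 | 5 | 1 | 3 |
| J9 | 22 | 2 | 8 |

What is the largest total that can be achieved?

423

Meeting every minimum uses 1+2+0+0+1+2 = 6 CPU-hours, leaving 18.
Highest throughput per CPU-hour first: J6 24 > J9 22 > J3 8 > J26 6 > J29 5 > J21 2.
J6 takes 6 more to reach its cap of 8 — 12 left.
Give J9 6 more to hit its cap of 8 — 6 left.
J3 has room for 20 more but only 6 remain, so it gets 6.
Total = 2×1 + 24×8 + 8×6 + 5×1 + 22×8 = 423.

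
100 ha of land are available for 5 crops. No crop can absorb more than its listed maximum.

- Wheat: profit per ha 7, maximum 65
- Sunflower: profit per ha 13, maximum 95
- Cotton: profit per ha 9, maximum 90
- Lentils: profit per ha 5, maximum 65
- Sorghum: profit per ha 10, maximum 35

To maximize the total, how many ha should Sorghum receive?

5

Rank by profit per ha: Sunflower 13 > Sorghum 10 > Cotton 9 > Wheat 7 > Lentils 5.
Give Sunflower 95 to hit its cap of 95 — 5 left.
Sorghum has room for 35 but only 5 remain, so it gets 5.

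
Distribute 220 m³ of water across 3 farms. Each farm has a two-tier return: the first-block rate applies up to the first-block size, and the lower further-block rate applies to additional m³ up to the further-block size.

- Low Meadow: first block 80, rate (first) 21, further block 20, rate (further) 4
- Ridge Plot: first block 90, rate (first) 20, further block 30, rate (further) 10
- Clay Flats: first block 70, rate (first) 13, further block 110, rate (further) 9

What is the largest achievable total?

4130

Treat each block as its own option and order by rate: Low Meadow/T1 21 > Ridge Plot/T1 20 > Clay Flats/T1 13 > Ridge Plot/T2 10 > Clay Flats/T2 9 > Low Meadow/T2 4.
Fill Low Meadow T1 block (80 at 21) — 140 left.
Ridge Plot/T1 (20): +90 — 50 left.
50 remain; put them into Clay Flats T1 at 13.
Total = 21×80 + 20×90 + 13×50 = 4130.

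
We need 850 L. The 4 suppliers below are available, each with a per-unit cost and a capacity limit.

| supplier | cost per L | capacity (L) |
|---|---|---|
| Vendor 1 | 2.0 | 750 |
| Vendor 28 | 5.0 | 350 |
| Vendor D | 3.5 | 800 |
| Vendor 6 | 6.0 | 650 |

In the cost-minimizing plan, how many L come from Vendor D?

100

Cheapest first:
Vendor 1 (2.0): use full 750 ; 100 L to go.
Take 100 from Vendor D at 3.5 to finish.
Vendor 28, Vendor 6: unused.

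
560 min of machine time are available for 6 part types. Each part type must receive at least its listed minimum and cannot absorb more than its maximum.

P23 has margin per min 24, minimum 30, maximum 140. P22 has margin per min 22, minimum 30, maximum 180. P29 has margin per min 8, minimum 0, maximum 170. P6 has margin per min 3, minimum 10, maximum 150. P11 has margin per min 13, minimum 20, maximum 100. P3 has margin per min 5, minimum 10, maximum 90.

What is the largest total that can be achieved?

Meeting every minimum uses 30+30+0+10+20+10 = 100 min, leaving 460.
Highest margin per min first: P23 24 > P22 22 > P11 13 > P29 8 > P3 5 > P6 3.
P23: +110 to 140 (cap) → 350 left.
P22 takes 150 more to reach its cap of 180 → 200 left.
P11 takes 80 more to reach its cap of 100 → 120 left.
Only 120 left; P29 takes them to reach 120.
Total = 24×140 + 22×180 + 8×120 + 3×10 + 13×100 + 5×10 = 9660.

9660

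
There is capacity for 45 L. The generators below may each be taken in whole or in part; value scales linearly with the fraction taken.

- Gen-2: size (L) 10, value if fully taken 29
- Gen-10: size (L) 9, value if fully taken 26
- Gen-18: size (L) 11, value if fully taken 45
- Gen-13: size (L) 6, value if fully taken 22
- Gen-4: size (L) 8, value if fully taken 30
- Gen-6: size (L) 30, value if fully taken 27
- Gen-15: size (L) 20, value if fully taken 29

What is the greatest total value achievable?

153.45

Sort by value density: Gen-18 45/11≈4.09, Gen-4 30/8≈3.75, Gen-13 22/6≈3.67, Gen-2 29/10≈2.9, Gen-10 26/9≈2.89, Gen-15 29/20≈1.45, Gen-6 27/30≈0.9.
Gen-18: take in full, 11 L for value 45 → 34 left.
Gen-4: take in full, 8 L for value 30 → 26 left.
All 6 L of Gen-13 fit (value 22) → 20 remain.
Gen-2: take in full, 10 L for value 29 → 10 left.
Gen-10: take in full, 9 L for value 26 → 1 left.
1 L left: a 1/20 share of Gen-15 gives 29×1/20 = 1.45.
Total value = 153.45.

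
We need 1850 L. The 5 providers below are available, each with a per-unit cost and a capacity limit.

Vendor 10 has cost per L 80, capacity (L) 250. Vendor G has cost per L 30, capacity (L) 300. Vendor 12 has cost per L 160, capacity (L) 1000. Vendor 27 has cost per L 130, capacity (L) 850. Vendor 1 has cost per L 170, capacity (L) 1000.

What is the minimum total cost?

Cheapest first:
Vendor G (30): use full 300 → 1550 L to go.
Vendor 10 at 80: take all 250 L → 1300 still needed.
Vendor 27 (130): use full 850 → 450 L to go.
Take 450 from Vendor 12 at 160 to finish.
Vendor 1: unused.
Cost = 300×30 + 250×80 + 850×130 + 450×160 = 211500.

211500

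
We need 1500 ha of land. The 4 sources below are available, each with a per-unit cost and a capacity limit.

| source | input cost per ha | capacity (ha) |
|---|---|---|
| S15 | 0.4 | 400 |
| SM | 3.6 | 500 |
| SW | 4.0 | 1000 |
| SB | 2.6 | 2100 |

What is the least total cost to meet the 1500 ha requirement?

3020

Fill from the cheapest source first.
S15 (0.4): use full 400 ; 1100 ha to go.
Take 1100 from SB at 2.6 to finish.
SM, SW: unused.
Cost = 400×0.4 + 1100×2.6 = 3020.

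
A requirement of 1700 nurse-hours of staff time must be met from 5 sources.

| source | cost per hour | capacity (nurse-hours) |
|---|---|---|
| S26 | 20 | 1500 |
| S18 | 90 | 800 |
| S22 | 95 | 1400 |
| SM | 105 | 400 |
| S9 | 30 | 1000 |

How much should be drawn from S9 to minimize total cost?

Fill from the cheapest source first.
S26 (20): use full 1500 — 200 nurse-hours to go.
Take 200 from S9 at 30 to finish.
S18, S22, SM: unused.

200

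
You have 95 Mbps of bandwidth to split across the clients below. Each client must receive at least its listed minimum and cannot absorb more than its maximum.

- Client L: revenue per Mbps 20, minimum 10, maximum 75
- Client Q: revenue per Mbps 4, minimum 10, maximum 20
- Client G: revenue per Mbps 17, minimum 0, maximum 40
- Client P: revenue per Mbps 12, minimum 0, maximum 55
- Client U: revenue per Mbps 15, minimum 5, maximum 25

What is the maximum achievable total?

1700

Meeting every minimum uses 10+10+0+0+5 = 25 Mbps, leaving 70.
Rank by revenue per Mbps: Client L 20 > Client G 17 > Client U 15 > Client P 12 > Client Q 4.
Client L: +65 to 75 (cap) ; 5 left.
Client G: +5 (room for 40) → 5. Pool exhausted.
Total = 20×75 + 4×10 + 17×5 + 15×5 = 1700.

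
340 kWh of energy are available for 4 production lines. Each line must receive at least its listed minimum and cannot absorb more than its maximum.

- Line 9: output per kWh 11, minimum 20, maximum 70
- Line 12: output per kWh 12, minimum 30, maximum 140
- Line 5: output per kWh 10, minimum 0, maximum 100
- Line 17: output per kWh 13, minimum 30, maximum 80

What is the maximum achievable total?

Meeting every minimum uses 20+30+0+30 = 80 kWh, leaving 260.
Highest output per kWh first: Line 17 13 > Line 12 12 > Line 9 11 > Line 5 10.
Give Line 17 50 more to hit its cap of 80 → 210 left.
Line 12 takes 110 more to reach its cap of 140 → 100 left.
Give Line 9 50 more to hit its cap of 70 → 50 left.
Line 5 has room for 100 more but only 50 remain, so it gets 50.
Total = 11×70 + 12×140 + 10×50 + 13×80 = 3990.

3990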